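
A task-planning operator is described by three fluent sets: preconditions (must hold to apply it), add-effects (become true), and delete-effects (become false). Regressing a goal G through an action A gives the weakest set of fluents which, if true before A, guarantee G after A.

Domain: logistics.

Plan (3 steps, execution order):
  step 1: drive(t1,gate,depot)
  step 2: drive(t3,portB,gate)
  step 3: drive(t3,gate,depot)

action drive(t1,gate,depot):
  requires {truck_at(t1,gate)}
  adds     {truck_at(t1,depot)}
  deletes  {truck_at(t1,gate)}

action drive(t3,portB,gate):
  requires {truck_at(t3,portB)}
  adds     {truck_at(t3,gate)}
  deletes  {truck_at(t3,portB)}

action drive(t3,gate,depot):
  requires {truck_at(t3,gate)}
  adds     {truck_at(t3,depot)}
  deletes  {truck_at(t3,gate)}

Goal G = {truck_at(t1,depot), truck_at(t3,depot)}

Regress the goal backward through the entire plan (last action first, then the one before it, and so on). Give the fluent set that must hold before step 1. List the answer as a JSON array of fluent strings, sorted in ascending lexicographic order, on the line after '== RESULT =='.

Work backward from the goal:
  through step 3 (drive(t3,gate,depot)): drop {truck_at(t3,depot)}, keep {truck_at(t1,depot)}, require {truck_at(t3,gate)}
    → {truck_at(t1,depot), truck_at(t3,gate)}
  through step 2 (drive(t3,portB,gate)): drop {truck_at(t3,gate)}, keep {truck_at(t1,depot)}, require {truck_at(t3,portB)}
    → {truck_at(t1,depot), truck_at(t3,portB)}
  through step 1 (drive(t1,gate,depot)): drop {truck_at(t1,depot)}, keep {truck_at(t3,portB)}, require {truck_at(t1,gate)}
    → {truck_at(t1,gate), truck_at(t3,portB)}

== RESULT ==
["truck_at(t1,gate)", "truck_at(t3,portB)"]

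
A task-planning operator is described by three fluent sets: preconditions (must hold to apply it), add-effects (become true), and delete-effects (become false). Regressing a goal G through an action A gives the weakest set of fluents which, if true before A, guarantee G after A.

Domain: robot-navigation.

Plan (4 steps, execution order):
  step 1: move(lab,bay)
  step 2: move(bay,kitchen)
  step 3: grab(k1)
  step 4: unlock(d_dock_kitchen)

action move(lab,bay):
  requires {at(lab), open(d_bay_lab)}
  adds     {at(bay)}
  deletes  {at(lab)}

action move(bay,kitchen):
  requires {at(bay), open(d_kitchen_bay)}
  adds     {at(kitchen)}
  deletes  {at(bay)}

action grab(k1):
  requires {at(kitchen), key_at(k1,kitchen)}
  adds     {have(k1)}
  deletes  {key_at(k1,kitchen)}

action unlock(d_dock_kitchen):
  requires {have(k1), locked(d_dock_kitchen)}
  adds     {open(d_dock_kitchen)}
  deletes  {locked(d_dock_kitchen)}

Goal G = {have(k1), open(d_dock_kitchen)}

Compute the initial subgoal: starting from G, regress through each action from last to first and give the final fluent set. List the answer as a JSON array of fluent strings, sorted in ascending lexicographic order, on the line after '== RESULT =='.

Regress step by step:
  through step 4 (unlock(d_dock_kitchen)): drop {open(d_dock_kitchen)}, keep {have(k1)}, require {have(k1), locked(d_dock_kitchen)}
    → {have(k1), locked(d_dock_kitchen)}
  through step 3 (grab(k1)): drop {have(k1)}, keep {locked(d_dock_kitchen)}, require {at(kitchen), key_at(k1,kitchen)}
    → {at(kitchen), key_at(k1,kitchen), locked(d_dock_kitchen)}
  through step 2 (move(bay,kitchen)): drop {at(kitchen)}, keep {key_at(k1,kitchen), locked(d_dock_kitchen)}, require {at(bay), open(d_kitchen_bay)}
    → {at(bay), key_at(k1,kitchen), locked(d_dock_kitchen), open(d_kitchen_bay)}
  through step 1 (move(lab,bay)): drop {at(bay)}, keep {key_at(k1,kitchen), locked(d_dock_kitchen), open(d_kitchen_bay)}, require {at(lab), open(d_bay_lab)}
    → {at(lab), key_at(k1,kitchen), locked(d_dock_kitchen), open(d_bay_lab), open(d_kitchen_bay)}

== RESULT ==
["at(lab)", "key_at(k1,kitchen)", "locked(d_dock_kitchen)", "open(d_bay_lab)", "open(d_kitchen_bay)"]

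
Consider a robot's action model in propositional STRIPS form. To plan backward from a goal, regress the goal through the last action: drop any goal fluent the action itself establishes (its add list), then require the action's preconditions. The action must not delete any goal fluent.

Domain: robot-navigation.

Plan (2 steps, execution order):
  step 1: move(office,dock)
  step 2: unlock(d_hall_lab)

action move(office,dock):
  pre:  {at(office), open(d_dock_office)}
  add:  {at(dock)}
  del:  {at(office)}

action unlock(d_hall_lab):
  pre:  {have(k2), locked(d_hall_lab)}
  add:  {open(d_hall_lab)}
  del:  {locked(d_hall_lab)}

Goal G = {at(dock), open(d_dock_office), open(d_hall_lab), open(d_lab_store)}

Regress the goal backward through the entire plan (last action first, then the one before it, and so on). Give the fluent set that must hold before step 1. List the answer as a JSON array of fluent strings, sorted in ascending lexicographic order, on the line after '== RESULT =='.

Regress step by step:
  through step 2 (unlock(d_hall_lab)): drop {open(d_hall_lab)}, keep {at(dock), open(d_dock_office), open(d_lab_store)}, require {have(k2), locked(d_hall_lab)}
    → {at(dock), have(k2), locked(d_hall_lab), open(d_dock_office), open(d_lab_store)}
  through step 1 (move(office,dock)): drop {at(dock)}, keep {have(k2), locked(d_hall_lab), open(d_dock_office), open(d_lab_store)}, require {at(office), open(d_dock_office)}
    → {at(office), have(k2), locked(d_hall_lab), open(d_dock_office), open(d_lab_store)}

== RESULT ==
["at(office)", "have(k2)", "locked(d_hall_lab)", "open(d_dock_office)", "open(d_lab_store)"]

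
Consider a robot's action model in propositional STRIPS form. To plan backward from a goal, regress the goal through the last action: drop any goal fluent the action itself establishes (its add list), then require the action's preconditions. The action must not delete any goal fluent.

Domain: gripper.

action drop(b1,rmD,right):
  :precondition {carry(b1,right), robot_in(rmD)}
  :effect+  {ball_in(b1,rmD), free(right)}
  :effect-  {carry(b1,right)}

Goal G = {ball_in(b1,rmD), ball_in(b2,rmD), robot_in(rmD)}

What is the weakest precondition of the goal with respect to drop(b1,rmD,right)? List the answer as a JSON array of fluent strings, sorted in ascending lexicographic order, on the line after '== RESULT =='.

Compute (G \ add) ∪ pre:
  G ∩ del = {}  (empty — regression defined)
  G \ add = {ball_in(b1,rmD), ball_in(b2,rmD), robot_in(rmD)} \ {ball_in(b1,rmD), free(right)} = {ball_in(b2,rmD), robot_in(rmD)}
  ∪ pre   = {ball_in(b2,rmD), robot_in(rmD)} ∪ {carry(b1,right), robot_in(rmD)}
          = {ball_in(b2,rmD), carry(b1,right), robot_in(rmD)}

== RESULT ==
["ball_in(b2,rmD)", "carry(b1,right)", "robot_in(rmD)"]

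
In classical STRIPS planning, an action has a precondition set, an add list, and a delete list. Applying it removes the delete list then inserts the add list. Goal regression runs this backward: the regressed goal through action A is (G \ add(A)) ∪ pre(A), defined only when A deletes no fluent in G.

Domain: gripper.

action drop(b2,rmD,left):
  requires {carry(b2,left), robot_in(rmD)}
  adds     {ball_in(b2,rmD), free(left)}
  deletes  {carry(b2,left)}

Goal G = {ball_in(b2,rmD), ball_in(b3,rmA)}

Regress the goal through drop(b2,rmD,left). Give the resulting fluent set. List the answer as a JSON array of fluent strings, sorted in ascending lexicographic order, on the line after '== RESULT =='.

Compute (G \ add) ∪ pre:
  G ∩ del = {}  (empty — regression defined)
  G \ add = {ball_in(b2,rmD), ball_in(b3,rmA)} \ {ball_in(b2,rmD), free(left)} = {ball_in(b3,rmA)}
  ∪ pre   = {ball_in(b3,rmA)} ∪ {carry(b2,left), robot_in(rmD)}
          = {ball_in(b3,rmA), carry(b2,left), robot_in(rmD)}

== RESULT ==
["ball_in(b3,rmA)", "carry(b2,left)", "robot_in(rmD)"]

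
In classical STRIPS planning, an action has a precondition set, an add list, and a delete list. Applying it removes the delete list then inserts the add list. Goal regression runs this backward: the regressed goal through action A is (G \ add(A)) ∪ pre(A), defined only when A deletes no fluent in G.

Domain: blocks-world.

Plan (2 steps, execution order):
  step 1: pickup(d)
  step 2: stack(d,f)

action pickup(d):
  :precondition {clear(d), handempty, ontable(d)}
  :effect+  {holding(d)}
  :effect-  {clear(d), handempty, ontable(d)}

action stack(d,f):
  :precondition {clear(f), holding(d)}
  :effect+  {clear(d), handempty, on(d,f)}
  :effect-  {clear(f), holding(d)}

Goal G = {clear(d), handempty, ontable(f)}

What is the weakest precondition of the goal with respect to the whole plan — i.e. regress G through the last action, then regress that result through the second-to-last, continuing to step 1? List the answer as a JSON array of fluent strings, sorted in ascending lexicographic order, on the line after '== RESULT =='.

Work backward from the goal:
  through step 2 (stack(d,f)): drop {clear(d), handempty}, keep {ontable(f)}, require {clear(f), holding(d)}
    → {clear(f), holding(d), ontable(f)}
  through step 1 (pickup(d)): drop {holding(d)}, keep {clear(f), ontable(f)}, require {clear(d), handempty, ontable(d)}
    → {clear(d), clear(f), handempty, ontable(d), ontable(f)}

== RESULT ==
["clear(d)", "clear(f)", "handempty", "ontable(d)", "ontable(f)"]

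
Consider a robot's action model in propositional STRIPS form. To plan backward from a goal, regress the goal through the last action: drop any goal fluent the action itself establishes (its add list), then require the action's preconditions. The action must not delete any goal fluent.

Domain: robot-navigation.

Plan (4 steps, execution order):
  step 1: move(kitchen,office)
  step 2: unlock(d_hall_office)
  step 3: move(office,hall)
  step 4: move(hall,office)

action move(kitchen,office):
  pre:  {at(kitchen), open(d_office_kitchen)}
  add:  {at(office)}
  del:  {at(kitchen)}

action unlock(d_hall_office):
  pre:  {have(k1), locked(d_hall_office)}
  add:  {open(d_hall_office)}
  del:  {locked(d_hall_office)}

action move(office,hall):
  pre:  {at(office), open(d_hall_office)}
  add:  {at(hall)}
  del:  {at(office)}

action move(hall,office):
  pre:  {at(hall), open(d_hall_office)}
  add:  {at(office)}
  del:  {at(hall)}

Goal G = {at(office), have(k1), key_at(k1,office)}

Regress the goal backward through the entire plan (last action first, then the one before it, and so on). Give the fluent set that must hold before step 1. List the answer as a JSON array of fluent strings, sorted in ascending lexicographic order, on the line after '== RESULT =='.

Work backward from the goal:
  through step 4 (move(hall,office)): drop {at(office)}, keep {have(k1), key_at(k1,office)}, require {at(hall), open(d_hall_office)}
    → {at(hall), have(k1), key_at(k1,office), open(d_hall_office)}
  through step 3 (move(office,hall)): drop {at(hall)}, keep {have(k1), key_at(k1,office), open(d_hall_office)}, require {at(office), open(d_hall_office)}
    → {at(office), have(k1), key_at(k1,office), open(d_hall_office)}
  through step 2 (unlock(d_hall_office)): drop {open(d_hall_office)}, keep {at(office), have(k1), key_at(k1,office)}, require {have(k1), locked(d_hall_office)}
    → {at(office), have(k1), key_at(k1,office), locked(d_hall_office)}
  through step 1 (move(kitchen,office)): drop {at(office)}, keep {have(k1), key_at(k1,office), locked(d_hall_office)}, require {at(kitchen), open(d_office_kitchen)}
    → {at(kitchen), have(k1), key_at(k1,office), locked(d_hall_office), open(d_office_kitchen)}

== RESULT ==
["at(kitchen)", "have(k1)", "key_at(k1,office)", "locked(d_hall_office)", "open(d_office_kitchen)"]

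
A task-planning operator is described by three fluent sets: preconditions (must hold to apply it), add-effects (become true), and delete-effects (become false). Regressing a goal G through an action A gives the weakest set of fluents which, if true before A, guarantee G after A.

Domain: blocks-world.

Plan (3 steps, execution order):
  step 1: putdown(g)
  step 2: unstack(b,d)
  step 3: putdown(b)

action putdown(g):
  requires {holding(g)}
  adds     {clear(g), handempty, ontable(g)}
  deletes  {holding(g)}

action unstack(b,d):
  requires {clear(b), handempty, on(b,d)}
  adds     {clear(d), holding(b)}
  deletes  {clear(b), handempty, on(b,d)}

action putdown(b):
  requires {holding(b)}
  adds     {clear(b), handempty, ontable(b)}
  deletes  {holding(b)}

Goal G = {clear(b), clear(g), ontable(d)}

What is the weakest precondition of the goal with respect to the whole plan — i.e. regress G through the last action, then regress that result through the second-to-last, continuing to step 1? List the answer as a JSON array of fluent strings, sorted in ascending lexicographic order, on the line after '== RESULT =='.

Regress step by step:
  through step 3 (putdown(b)): drop {clear(b)}, keep {clear(g), ontable(d)}, require {holding(b)}
    → {clear(g), holding(b), ontable(d)}
  through step 2 (unstack(b,d)): drop {holding(b)}, keep {clear(g), ontable(d)}, require {clear(b), handempty, on(b,d)}
    → {clear(b), clear(g), handempty, on(b,d), ontable(d)}
  through step 1 (putdown(g)): drop {clear(g), handempty}, keep {clear(b), on(b,d), ontable(d)}, require {holding(g)}
    → {clear(b), holding(g), on(b,d), ontable(d)}

== RESULT ==
["clear(b)", "holding(g)", "on(b,d)", "ontable(d)"]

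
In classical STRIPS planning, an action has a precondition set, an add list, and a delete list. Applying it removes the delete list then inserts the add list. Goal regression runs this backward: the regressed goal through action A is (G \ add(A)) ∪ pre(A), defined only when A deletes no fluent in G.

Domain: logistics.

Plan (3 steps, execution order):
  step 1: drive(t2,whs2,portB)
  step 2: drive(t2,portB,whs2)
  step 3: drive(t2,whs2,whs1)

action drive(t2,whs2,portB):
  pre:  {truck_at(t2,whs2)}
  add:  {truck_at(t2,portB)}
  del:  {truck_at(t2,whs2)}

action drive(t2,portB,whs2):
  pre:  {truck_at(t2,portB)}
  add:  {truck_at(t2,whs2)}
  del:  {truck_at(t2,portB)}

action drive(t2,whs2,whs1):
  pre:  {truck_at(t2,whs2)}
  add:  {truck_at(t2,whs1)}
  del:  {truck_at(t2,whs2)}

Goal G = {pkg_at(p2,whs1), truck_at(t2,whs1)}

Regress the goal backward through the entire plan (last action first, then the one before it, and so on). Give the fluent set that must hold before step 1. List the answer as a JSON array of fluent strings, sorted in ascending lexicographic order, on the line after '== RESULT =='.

Regress step by step:
  through step 3 (drive(t2,whs2,whs1)): drop {truck_at(t2,whs1)}, keep {pkg_at(p2,whs1)}, require {truck_at(t2,whs2)}
    → {pkg_at(p2,whs1), truck_at(t2,whs2)}
  through step 2 (drive(t2,portB,whs2)): drop {truck_at(t2,whs2)}, keep {pkg_at(p2,whs1)}, require {truck_at(t2,portB)}
    → {pkg_at(p2,whs1), truck_at(t2,portB)}
  through step 1 (drive(t2,whs2,portB)): drop {truck_at(t2,portB)}, keep {pkg_at(p2,whs1)}, require {truck_at(t2,whs2)}
    → {pkg_at(p2,whs1), truck_at(t2,whs2)}

== RESULT ==
["pkg_at(p2,whs1)", "truck_at(t2,whs2)"]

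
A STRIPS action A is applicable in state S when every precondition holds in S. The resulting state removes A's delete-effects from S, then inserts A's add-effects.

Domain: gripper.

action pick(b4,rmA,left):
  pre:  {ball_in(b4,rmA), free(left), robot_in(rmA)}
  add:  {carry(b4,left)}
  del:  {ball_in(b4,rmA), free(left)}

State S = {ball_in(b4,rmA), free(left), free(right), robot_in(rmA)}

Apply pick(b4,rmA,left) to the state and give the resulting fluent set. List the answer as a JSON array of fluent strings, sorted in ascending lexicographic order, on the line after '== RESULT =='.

Compute (S \ del) ∪ add:
  pre ⊆ S: {ball_in(b4,rmA), free(left), robot_in(rmA)} ⊆ S  — applicable
  S \ del = {free(right), robot_in(rmA)}
  ∪ add   = {carry(b4,left), free(right), robot_in(rmA)}

== RESULT ==
["carry(b4,left)", "free(right)", "robot_in(rmA)"]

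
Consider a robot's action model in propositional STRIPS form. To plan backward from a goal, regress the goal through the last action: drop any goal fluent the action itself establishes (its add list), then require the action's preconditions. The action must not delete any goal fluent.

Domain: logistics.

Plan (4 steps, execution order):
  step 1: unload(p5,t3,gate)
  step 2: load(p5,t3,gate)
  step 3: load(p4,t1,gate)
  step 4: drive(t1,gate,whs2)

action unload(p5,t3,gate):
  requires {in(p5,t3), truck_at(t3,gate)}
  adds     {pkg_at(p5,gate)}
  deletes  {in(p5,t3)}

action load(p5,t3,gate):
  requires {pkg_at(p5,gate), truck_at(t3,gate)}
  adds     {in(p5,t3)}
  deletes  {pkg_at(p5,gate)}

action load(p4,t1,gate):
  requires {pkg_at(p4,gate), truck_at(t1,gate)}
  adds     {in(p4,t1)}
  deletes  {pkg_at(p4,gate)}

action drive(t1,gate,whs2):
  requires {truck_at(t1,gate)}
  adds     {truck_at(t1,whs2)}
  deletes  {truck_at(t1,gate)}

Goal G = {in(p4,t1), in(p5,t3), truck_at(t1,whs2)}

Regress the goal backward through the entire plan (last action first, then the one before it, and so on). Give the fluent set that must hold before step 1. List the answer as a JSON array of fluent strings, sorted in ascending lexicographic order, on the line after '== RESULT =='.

Work backward from the goal:
  through step 4 (drive(t1,gate,whs2)): drop {truck_at(t1,whs2)}, keep {in(p4,t1), in(p5,t3)}, require {truck_at(t1,gate)}
    → {in(p4,t1), in(p5,t3), truck_at(t1,gate)}
  through step 3 (load(p4,t1,gate)): drop {in(p4,t1)}, keep {in(p5,t3), truck_at(t1,gate)}, require {pkg_at(p4,gate), truck_at(t1,gate)}
    → {in(p5,t3), pkg_at(p4,gate), truck_at(t1,gate)}
  through step 2 (load(p5,t3,gate)): drop {in(p5,t3)}, keep {pkg_at(p4,gate), truck_at(t1,gate)}, require {pkg_at(p5,gate), truck_at(t3,gate)}
    → {pkg_at(p4,gate), pkg_at(p5,gate), truck_at(t1,gate), truck_at(t3,gate)}
  through step 1 (unload(p5,t3,gate)): drop {pkg_at(p5,gate)}, keep {pkg_at(p4,gate), truck_at(t1,gate), truck_at(t3,gate)}, require {in(p5,t3), truck_at(t3,gate)}
    → {in(p5,t3), pkg_at(p4,gate), truck_at(t1,gate), truck_at(t3,gate)}

== RESULT ==
["in(p5,t3)", "pkg_at(p4,gate)", "truck_at(t1,gate)", "truck_at(t3,gate)"]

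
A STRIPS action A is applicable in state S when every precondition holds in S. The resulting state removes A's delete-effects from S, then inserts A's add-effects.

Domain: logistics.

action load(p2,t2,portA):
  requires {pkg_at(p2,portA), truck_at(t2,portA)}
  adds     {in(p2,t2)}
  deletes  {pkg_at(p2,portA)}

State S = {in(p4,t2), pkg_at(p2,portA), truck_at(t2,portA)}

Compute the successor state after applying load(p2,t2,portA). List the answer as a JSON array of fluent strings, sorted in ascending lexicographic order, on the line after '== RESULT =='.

Compute (S \ del) ∪ add:
  pre ⊆ S: {pkg_at(p2,portA), truck_at(t2,portA)} ⊆ S  — applicable
  S \ del = {in(p4,t2), truck_at(t2,portA)}
  ∪ add   = {in(p2,t2), in(p4,t2), truck_at(t2,portA)}

== RESULT ==
["in(p2,t2)", "in(p4,t2)", "truck_at(t2,portA)"]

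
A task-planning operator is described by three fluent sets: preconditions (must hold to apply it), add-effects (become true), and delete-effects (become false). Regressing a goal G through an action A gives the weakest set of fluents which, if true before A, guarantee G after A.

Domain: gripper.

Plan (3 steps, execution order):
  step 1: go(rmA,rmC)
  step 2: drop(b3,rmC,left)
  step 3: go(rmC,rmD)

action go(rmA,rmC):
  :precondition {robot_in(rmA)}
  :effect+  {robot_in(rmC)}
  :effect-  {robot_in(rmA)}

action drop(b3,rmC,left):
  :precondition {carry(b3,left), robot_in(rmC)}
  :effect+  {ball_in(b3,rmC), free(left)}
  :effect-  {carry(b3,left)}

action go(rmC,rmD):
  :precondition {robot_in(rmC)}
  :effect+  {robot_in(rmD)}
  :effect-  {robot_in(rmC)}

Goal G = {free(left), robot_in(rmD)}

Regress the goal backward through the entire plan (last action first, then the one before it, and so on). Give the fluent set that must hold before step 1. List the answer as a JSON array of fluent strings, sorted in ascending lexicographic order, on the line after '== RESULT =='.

Work backward from the goal:
  through step 3 (go(rmC,rmD)): drop {robot_in(rmD)}, keep {free(left)}, require {robot_in(rmC)}
    → {free(left), robot_in(rmC)}
  through step 2 (drop(b3,rmC,left)): drop {free(left)}, keep {robot_in(rmC)}, require {carry(b3,left), robot_in(rmC)}
    → {carry(b3,left), robot_in(rmC)}
  through step 1 (go(rmA,rmC)): drop {robot_in(rmC)}, keep {carry(b3,left)}, require {robot_in(rmA)}
    → {carry(b3,left), robot_in(rmA)}

== RESULT ==
["carry(b3,left)", "robot_in(rmA)"]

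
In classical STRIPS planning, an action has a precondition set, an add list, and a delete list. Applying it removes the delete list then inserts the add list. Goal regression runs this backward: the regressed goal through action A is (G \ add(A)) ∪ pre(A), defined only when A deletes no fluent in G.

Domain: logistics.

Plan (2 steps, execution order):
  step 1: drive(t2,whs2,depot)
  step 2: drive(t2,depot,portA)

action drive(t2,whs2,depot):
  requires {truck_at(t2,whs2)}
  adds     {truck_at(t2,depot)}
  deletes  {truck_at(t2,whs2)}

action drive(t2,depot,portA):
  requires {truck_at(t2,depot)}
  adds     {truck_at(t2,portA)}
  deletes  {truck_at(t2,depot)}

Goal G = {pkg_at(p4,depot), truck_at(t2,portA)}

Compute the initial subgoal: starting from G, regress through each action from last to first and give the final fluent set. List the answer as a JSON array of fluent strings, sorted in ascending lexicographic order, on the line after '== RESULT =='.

Regress step by step:
  through step 2 (drive(t2,depot,portA)): drop {truck_at(t2,portA)}, keep {pkg_at(p4,depot)}, require {truck_at(t2,depot)}
    → {pkg_at(p4,depot), truck_at(t2,depot)}
  through step 1 (drive(t2,whs2,depot)): drop {truck_at(t2,depot)}, keep {pkg_at(p4,depot)}, require {truck_at(t2,whs2)}
    → {pkg_at(p4,depot), truck_at(t2,whs2)}

== RESULT ==
["pkg_at(p4,depot)", "truck_at(t2,whs2)"]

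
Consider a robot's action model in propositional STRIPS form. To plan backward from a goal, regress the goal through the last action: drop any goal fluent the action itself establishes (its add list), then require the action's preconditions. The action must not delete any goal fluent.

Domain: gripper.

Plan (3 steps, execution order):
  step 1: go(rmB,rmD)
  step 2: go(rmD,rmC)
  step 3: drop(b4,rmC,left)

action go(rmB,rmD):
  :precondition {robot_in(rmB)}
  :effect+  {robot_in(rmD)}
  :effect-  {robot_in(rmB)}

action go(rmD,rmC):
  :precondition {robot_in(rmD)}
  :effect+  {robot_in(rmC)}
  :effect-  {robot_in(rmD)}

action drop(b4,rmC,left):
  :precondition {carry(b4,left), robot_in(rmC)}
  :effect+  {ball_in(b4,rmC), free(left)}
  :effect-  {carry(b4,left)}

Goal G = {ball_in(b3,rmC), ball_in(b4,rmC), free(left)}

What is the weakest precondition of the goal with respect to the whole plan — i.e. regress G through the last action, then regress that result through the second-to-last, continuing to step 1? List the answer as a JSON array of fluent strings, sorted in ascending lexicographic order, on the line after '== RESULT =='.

Work backward from the goal:
  through step 3 (drop(b4,rmC,left)): drop {ball_in(b4,rmC), free(left)}, keep {ball_in(b3,rmC)}, require {carry(b4,left), robot_in(rmC)}
    → {ball_in(b3,rmC), carry(b4,left), robot_in(rmC)}
  through step 2 (go(rmD,rmC)): drop {robot_in(rmC)}, keep {ball_in(b3,rmC), carry(b4,left)}, require {robot_in(rmD)}
    → {ball_in(b3,rmC), carry(b4,left), robot_in(rmD)}
  through step 1 (go(rmB,rmD)): drop {robot_in(rmD)}, keep {ball_in(b3,rmC), carry(b4,left)}, require {robot_in(rmB)}
    → {ball_in(b3,rmC), carry(b4,left), robot_in(rmB)}

== RESULT ==
["ball_in(b3,rmC)", "carry(b4,left)", "robot_in(rmB)"]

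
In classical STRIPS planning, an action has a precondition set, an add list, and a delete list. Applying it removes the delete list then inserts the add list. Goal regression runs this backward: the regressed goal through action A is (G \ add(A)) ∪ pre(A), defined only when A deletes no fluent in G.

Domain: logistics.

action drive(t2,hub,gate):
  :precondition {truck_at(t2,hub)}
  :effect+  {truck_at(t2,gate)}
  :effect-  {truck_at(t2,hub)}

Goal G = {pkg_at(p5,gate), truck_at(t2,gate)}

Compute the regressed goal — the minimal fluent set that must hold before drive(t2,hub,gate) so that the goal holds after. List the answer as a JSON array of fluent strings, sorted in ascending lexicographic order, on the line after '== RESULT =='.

Compute (G \ add) ∪ pre:
  G ∩ del = {}  (empty — regression defined)
  G \ add = {pkg_at(p5,gate), truck_at(t2,gate)} \ {truck_at(t2,gate)} = {pkg_at(p5,gate)}
  ∪ pre   = {pkg_at(p5,gate)} ∪ {truck_at(t2,hub)}
          = {pkg_at(p5,gate), truck_at(t2,hub)}

== RESULT ==
["pkg_at(p5,gate)", "truck_at(t2,hub)"]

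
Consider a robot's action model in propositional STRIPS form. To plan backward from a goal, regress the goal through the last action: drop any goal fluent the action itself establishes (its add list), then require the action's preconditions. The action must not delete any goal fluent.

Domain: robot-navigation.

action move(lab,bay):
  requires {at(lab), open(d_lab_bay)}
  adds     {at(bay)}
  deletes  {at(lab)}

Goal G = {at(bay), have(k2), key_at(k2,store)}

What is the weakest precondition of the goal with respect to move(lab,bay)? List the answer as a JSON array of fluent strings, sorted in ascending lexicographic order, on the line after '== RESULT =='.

Compute (G \ add) ∪ pre:
  G ∩ del = {}  (empty — regression defined)
  G \ add = {at(bay), have(k2), key_at(k2,store)} \ {at(bay)} = {have(k2), key_at(k2,store)}
  ∪ pre   = {have(k2), key_at(k2,store)} ∪ {at(lab), open(d_lab_bay)}
          = {at(lab), have(k2), key_at(k2,store), open(d_lab_bay)}

== RESULT ==
["at(lab)", "have(k2)", "key_at(k2,store)", "open(d_lab_bay)"]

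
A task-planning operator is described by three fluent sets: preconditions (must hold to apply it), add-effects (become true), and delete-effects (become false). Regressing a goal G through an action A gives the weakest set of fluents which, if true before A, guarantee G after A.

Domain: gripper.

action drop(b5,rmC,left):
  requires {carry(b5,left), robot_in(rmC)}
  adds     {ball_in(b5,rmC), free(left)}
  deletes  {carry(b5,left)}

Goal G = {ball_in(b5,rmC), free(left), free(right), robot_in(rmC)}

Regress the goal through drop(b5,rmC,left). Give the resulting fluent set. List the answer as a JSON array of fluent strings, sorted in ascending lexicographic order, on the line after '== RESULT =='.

Compute (G \ add) ∪ pre:
  G ∩ del = {}  (empty — regression defined)
  G \ add = {ball_in(b5,rmC), free(left), free(right), robot_in(rmC)} \ {ball_in(b5,rmC), free(left)} = {free(right), robot_in(rmC)}
  ∪ pre   = {free(right), robot_in(rmC)} ∪ {carry(b5,left), robot_in(rmC)}
          = {carry(b5,left), free(right), robot_in(rmC)}

== RESULT ==
["carry(b5,left)", "free(right)", "robot_in(rmC)"]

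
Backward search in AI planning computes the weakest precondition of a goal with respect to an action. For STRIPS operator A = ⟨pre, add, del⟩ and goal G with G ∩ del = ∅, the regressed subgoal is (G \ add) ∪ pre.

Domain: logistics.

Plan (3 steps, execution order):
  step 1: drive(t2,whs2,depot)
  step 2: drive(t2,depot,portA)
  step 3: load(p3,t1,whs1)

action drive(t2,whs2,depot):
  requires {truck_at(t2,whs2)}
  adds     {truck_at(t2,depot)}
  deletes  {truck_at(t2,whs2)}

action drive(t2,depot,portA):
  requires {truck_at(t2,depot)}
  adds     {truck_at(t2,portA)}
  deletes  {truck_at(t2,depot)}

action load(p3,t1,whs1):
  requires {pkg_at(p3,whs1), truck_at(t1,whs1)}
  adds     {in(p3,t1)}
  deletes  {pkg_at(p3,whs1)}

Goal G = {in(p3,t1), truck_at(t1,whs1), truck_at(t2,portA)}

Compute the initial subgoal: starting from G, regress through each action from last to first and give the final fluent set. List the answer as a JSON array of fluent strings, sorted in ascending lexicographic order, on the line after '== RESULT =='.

Regress step by step:
  through step 3 (load(p3,t1,whs1)): drop {in(p3,t1)}, keep {truck_at(t1,whs1), truck_at(t2,portA)}, require {pkg_at(p3,whs1), truck_at(t1,whs1)}
    → {pkg_at(p3,whs1), truck_at(t1,whs1), truck_at(t2,portA)}
  through step 2 (drive(t2,depot,portA)): drop {truck_at(t2,portA)}, keep {pkg_at(p3,whs1), truck_at(t1,whs1)}, require {truck_at(t2,depot)}
    → {pkg_at(p3,whs1), truck_at(t1,whs1), truck_at(t2,depot)}
  through step 1 (drive(t2,whs2,depot)): drop {truck_at(t2,depot)}, keep {pkg_at(p3,whs1), truck_at(t1,whs1)}, require {truck_at(t2,whs2)}
    → {pkg_at(p3,whs1), truck_at(t1,whs1), truck_at(t2,whs2)}

== RESULT ==
["pkg_at(p3,whs1)", "truck_at(t1,whs1)", "truck_at(t2,whs2)"]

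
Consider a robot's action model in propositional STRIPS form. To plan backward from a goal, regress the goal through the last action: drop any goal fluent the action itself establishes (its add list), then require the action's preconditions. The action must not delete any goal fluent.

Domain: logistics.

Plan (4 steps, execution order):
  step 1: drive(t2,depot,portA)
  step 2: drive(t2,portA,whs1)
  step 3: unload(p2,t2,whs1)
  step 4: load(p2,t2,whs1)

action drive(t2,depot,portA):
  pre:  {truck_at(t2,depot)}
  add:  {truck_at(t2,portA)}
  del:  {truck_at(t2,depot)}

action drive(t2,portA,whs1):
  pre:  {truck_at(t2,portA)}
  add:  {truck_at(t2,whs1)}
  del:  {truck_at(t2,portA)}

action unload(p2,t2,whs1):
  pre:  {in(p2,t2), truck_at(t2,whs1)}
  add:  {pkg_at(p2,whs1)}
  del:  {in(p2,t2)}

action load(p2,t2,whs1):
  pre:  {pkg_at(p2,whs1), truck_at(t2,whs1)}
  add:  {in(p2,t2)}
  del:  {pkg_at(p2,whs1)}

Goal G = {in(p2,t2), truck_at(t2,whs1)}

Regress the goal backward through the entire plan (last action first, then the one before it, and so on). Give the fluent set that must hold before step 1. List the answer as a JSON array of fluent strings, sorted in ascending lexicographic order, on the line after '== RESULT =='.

Regress step by step:
  through step 4 (load(p2,t2,whs1)): drop {in(p2,t2)}, keep {truck_at(t2,whs1)}, require {pkg_at(p2,whs1), truck_at(t2,whs1)}
    → {pkg_at(p2,whs1), truck_at(t2,whs1)}
  through step 3 (unload(p2,t2,whs1)): drop {pkg_at(p2,whs1)}, keep {truck_at(t2,whs1)}, require {in(p2,t2), truck_at(t2,whs1)}
    → {in(p2,t2), truck_at(t2,whs1)}
  through step 2 (drive(t2,portA,whs1)): drop {truck_at(t2,whs1)}, keep {in(p2,t2)}, require {truck_at(t2,portA)}
    → {in(p2,t2), truck_at(t2,portA)}
  through step 1 (drive(t2,depot,portA)): drop {truck_at(t2,portA)}, keep {in(p2,t2)}, require {truck_at(t2,depot)}
    → {in(p2,t2), truck_at(t2,depot)}

== RESULT ==
["in(p2,t2)", "truck_at(t2,depot)"]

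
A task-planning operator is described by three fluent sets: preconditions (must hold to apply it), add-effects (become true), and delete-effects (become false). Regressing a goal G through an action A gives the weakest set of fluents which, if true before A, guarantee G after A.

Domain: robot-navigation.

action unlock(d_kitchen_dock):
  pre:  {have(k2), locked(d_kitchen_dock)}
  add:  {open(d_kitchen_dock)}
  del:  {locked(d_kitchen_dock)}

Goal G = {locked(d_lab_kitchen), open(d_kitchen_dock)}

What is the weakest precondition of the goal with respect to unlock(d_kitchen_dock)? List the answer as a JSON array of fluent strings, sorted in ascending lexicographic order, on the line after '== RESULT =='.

Regress:
  G ∩ del = {}  (empty — regression defined)
  G \ add = {locked(d_lab_kitchen), open(d_kitchen_dock)} \ {open(d_kitchen_dock)} = {locked(d_lab_kitchen)}
  ∪ pre   = {locked(d_lab_kitchen)} ∪ {have(k2), locked(d_kitchen_dock)}
          = {have(k2), locked(d_kitchen_dock), locked(d_lab_kitchen)}

== RESULT ==
["have(k2)", "locked(d_kitchen_dock)", "locked(d_lab_kitchen)"]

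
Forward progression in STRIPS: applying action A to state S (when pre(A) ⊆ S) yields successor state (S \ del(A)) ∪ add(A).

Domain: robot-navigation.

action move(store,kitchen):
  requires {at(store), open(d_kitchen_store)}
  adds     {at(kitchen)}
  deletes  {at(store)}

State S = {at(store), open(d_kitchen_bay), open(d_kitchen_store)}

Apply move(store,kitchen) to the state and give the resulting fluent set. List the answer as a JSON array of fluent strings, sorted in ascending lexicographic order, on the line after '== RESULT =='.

Compute (S \ del) ∪ add:
  pre ⊆ S: {at(store), open(d_kitchen_store)} ⊆ S  — applicable
  S \ del = {open(d_kitchen_bay), open(d_kitchen_store)}
  ∪ add   = {at(kitchen), open(d_kitchen_bay), open(d_kitchen_store)}

== RESULT ==
["at(kitchen)", "open(d_kitchen_bay)", "open(d_kitchen_store)"]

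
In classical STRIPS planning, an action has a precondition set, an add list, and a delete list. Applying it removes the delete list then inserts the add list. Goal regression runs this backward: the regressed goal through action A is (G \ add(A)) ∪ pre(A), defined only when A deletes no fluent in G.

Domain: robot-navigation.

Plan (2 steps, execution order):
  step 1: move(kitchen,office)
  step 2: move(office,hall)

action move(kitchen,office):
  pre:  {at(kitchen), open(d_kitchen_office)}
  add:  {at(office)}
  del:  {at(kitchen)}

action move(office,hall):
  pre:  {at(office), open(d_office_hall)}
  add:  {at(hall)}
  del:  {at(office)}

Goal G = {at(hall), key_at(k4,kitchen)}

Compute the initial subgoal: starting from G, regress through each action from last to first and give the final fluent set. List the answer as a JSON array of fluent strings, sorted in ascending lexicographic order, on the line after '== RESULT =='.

Regress step by step:
  through step 2 (move(office,hall)): drop {at(hall)}, keep {key_at(k4,kitchen)}, require {at(office), open(d_office_hall)}
    → {at(office), key_at(k4,kitchen), open(d_office_hall)}
  through step 1 (move(kitchen,office)): drop {at(office)}, keep {key_at(k4,kitchen), open(d_office_hall)}, require {at(kitchen), open(d_kitchen_office)}
    → {at(kitchen), key_at(k4,kitchen), open(d_kitchen_office), open(d_office_hall)}

== RESULT ==
["at(kitchen)", "key_at(k4,kitchen)", "open(d_kitchen_office)", "open(d_office_hall)"]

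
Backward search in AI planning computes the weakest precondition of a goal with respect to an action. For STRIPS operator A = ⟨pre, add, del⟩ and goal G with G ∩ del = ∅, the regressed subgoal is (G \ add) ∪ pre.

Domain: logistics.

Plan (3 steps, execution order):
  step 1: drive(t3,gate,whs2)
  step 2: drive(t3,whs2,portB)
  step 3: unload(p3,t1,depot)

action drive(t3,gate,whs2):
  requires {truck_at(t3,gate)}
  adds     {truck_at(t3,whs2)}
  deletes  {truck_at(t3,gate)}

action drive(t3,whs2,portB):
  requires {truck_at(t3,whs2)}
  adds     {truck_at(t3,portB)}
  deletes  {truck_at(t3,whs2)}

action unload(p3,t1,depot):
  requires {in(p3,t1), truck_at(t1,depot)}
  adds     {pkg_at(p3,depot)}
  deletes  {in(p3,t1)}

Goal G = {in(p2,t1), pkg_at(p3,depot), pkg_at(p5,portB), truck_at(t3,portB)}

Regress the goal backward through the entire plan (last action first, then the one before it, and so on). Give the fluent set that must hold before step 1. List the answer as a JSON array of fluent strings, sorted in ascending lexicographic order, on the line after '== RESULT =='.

Work backward from the goal:
  through step 3 (unload(p3,t1,depot)): drop {pkg_at(p3,depot)}, keep {in(p2,t1), pkg_at(p5,portB), truck_at(t3,portB)}, require {in(p3,t1), truck_at(t1,depot)}
    → {in(p2,t1), in(p3,t1), pkg_at(p5,portB), truck_at(t1,depot), truck_at(t3,portB)}
  through step 2 (drive(t3,whs2,portB)): drop {truck_at(t3,portB)}, keep {in(p2,t1), in(p3,t1), pkg_at(p5,portB), truck_at(t1,depot)}, require {truck_at(t3,whs2)}
    → {in(p2,t1), in(p3,t1), pkg_at(p5,portB), truck_at(t1,depot), truck_at(t3,whs2)}
  through step 1 (drive(t3,gate,whs2)): drop {truck_at(t3,whs2)}, keep {in(p2,t1), in(p3,t1), pkg_at(p5,portB), truck_at(t1,depot)}, require {truck_at(t3,gate)}
    → {in(p2,t1), in(p3,t1), pkg_at(p5,portB), truck_at(t1,depot), truck_at(t3,gate)}

== RESULT ==
["in(p2,t1)", "in(p3,t1)", "pkg_at(p5,portB)", "truck_at(t1,depot)", "truck_at(t3,gate)"]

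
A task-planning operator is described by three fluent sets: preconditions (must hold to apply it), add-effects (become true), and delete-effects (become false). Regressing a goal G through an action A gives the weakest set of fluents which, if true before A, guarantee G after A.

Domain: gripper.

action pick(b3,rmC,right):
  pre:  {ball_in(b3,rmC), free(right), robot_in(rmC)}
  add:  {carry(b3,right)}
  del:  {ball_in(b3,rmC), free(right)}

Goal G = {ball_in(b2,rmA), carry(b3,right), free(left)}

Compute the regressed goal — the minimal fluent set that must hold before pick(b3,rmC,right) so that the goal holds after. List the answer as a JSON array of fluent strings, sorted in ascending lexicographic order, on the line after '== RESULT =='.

Compute (G \ add) ∪ pre:
  G ∩ del = {}  (empty — regression defined)
  G \ add = {ball_in(b2,rmA), carry(b3,right), free(left)} \ {carry(b3,right)} = {ball_in(b2,rmA), free(left)}
  ∪ pre   = {ball_in(b2,rmA), free(left)} ∪ {ball_in(b3,rmC), free(right), robot_in(rmC)}
          = {ball_in(b2,rmA), ball_in(b3,rmC), free(left), free(right), robot_in(rmC)}

== RESULT ==
["ball_in(b2,rmA)", "ball_in(b3,rmC)", "free(left)", "free(right)", "robot_in(rmC)"]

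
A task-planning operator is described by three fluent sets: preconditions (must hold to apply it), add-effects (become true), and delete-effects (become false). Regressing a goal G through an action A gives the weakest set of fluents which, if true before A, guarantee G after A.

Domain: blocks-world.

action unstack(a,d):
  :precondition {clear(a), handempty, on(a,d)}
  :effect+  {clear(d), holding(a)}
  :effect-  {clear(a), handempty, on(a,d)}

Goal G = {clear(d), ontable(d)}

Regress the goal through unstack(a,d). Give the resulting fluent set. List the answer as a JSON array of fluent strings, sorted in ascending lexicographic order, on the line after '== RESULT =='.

Compute (G \ add) ∪ pre:
  G ∩ del = {}  (empty — regression defined)
  G \ add = {clear(d), ontable(d)} \ {clear(d), holding(a)} = {ontable(d)}
  ∪ pre   = {ontable(d)} ∪ {clear(a), handempty, on(a,d)}
          = {clear(a), handempty, on(a,d), ontable(d)}

== RESULT ==
["clear(a)", "handempty", "on(a,d)", "ontable(d)"]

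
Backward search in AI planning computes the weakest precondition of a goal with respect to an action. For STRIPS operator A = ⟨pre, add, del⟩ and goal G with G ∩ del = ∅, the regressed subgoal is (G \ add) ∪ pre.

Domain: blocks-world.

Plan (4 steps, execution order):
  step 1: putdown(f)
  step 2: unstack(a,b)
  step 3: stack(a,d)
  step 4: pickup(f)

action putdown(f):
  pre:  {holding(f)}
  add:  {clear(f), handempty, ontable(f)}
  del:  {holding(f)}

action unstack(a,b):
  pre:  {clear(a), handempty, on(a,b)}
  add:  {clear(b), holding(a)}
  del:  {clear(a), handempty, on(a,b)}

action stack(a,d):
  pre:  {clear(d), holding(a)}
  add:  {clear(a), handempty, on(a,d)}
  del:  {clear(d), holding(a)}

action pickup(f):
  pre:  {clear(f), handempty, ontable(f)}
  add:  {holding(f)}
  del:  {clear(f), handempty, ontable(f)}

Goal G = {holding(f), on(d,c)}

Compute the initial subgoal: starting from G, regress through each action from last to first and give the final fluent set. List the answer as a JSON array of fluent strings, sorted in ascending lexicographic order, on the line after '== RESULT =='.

Regress step by step:
  through step 4 (pickup(f)): drop {holding(f)}, keep {on(d,c)}, require {clear(f), handempty, ontable(f)}
    → {clear(f), handempty, on(d,c), ontable(f)}
  through step 3 (stack(a,d)): drop {handempty}, keep {clear(f), on(d,c), ontable(f)}, require {clear(d), holding(a)}
    → {clear(d), clear(f), holding(a), on(d,c), ontable(f)}
  through step 2 (unstack(a,b)): drop {holding(a)}, keep {clear(d), clear(f), on(d,c), ontable(f)}, require {clear(a), handempty, on(a,b)}
    → {clear(a), clear(d), clear(f), handempty, on(a,b), on(d,c), ontable(f)}
  through step 1 (putdown(f)): drop {clear(f), handempty, ontable(f)}, keep {clear(a), clear(d), on(a,b), on(d,c)}, require {holding(f)}
    → {clear(a), clear(d), holding(f), on(a,b), on(d,c)}

== RESULT ==
["clear(a)", "clear(d)", "holding(f)", "on(a,b)", "on(d,c)"]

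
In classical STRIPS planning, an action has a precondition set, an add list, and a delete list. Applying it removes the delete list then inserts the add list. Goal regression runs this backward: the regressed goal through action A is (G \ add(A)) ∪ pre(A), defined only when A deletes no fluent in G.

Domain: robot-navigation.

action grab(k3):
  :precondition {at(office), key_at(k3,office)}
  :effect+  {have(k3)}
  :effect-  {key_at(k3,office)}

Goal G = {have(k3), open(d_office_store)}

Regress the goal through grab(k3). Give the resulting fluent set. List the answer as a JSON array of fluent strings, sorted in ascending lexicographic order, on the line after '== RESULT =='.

Regress:
  G ∩ del = {}  (empty — regression defined)
  G \ add = {have(k3), open(d_office_store)} \ {have(k3)} = {open(d_office_store)}
  ∪ pre   = {open(d_office_store)} ∪ {at(office), key_at(k3,office)}
          = {at(office), key_at(k3,office), open(d_office_store)}

== RESULT ==
["at(office)", "key_at(k3,office)", "open(d_office_store)"]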